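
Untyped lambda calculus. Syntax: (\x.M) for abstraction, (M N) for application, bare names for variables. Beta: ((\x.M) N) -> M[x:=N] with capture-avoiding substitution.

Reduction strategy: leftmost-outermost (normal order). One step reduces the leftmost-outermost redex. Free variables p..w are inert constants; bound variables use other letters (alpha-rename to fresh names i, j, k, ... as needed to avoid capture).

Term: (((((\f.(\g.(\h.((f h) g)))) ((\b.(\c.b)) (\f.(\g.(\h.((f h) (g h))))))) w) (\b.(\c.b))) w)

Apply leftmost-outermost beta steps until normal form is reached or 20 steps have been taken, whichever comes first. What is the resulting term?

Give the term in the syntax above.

Step 0: (((((\f.(\g.(\h.((f h) g)))) ((\b.(\c.b)) (\f.(\g.(\h.((f h) (g h))))))) w) (\b.(\c.b))) w)
Step 1: ((((\g.(\h.((((\b.(\c.b)) (\f.(\g.(\h.((f h) (g h)))))) h) g))) w) (\b.(\c.b))) w)
Step 2: (((\h.((((\b.(\c.b)) (\f.(\g.(\h.((f h) (g h)))))) h) w)) (\b.(\c.b))) w)
Step 3: (((((\b.(\c.b)) (\f.(\g.(\h.((f h) (g h)))))) (\b.(\c.b))) w) w)
Step 4: ((((\c.(\f.(\g.(\h.((f h) (g h)))))) (\b.(\c.b))) w) w)
Step 5: (((\f.(\g.(\h.((f h) (g h))))) w) w)
Step 6: ((\g.(\h.((w h) (g h)))) w)
Step 7: (\h.((w h) (w h)))

Answer: (\h.((w h) (w h)))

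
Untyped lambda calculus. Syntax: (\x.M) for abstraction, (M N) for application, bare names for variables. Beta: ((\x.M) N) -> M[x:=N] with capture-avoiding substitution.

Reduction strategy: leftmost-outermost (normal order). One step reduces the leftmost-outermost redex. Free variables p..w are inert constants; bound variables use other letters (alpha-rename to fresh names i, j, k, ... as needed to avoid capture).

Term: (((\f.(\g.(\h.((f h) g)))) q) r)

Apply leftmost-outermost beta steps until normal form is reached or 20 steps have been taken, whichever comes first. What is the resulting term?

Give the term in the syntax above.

Answer: (\h.((q h) r))

Derivation:
Step 0: (((\f.(\g.(\h.((f h) g)))) q) r)
Step 1: ((\g.(\h.((q h) g))) r)
Step 2: (\h.((q h) r))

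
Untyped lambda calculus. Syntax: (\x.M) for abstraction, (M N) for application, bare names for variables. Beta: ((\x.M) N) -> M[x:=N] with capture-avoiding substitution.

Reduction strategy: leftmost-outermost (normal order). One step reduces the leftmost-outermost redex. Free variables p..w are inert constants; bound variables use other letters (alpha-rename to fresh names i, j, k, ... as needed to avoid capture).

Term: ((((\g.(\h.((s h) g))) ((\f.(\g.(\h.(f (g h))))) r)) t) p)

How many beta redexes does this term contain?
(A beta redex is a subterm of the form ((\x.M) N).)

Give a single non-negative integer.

Answer: 2

Derivation:
Term: ((((\g.(\h.((s h) g))) ((\f.(\g.(\h.(f (g h))))) r)) t) p)
  Redex: ((\g.(\h.((s h) g))) ((\f.(\g.(\h.(f (g h))))) r))
  Redex: ((\f.(\g.(\h.(f (g h))))) r)
Total redexes: 2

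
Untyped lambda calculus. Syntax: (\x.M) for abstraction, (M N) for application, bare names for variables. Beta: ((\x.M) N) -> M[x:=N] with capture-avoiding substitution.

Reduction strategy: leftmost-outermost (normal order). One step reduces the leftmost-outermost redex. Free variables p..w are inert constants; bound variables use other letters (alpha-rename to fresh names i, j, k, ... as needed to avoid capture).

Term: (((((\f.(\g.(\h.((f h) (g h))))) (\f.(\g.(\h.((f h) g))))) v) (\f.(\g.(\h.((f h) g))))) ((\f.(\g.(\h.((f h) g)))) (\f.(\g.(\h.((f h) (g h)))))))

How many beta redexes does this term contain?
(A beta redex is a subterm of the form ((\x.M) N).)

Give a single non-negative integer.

Term: (((((\f.(\g.(\h.((f h) (g h))))) (\f.(\g.(\h.((f h) g))))) v) (\f.(\g.(\h.((f h) g))))) ((\f.(\g.(\h.((f h) g)))) (\f.(\g.(\h.((f h) (g h)))))))
  Redex: ((\f.(\g.(\h.((f h) (g h))))) (\f.(\g.(\h.((f h) g)))))
  Redex: ((\f.(\g.(\h.((f h) g)))) (\f.(\g.(\h.((f h) (g h))))))
Total redexes: 2

Answer: 2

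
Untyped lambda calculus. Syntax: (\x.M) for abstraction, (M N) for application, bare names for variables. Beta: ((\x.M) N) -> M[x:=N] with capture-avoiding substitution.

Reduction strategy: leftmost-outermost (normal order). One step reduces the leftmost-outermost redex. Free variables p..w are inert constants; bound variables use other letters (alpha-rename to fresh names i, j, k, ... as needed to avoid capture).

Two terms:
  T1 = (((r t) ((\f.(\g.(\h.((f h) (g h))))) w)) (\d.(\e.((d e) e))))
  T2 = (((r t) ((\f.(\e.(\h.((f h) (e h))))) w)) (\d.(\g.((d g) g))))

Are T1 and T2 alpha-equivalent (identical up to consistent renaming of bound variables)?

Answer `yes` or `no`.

Term 1: (((r t) ((\f.(\g.(\h.((f h) (g h))))) w)) (\d.(\e.((d e) e))))
Term 2: (((r t) ((\f.(\e.(\h.((f h) (e h))))) w)) (\d.(\g.((d g) g))))
Alpha-equivalence: compare structure up to binder renaming.
Result: True

Answer: yes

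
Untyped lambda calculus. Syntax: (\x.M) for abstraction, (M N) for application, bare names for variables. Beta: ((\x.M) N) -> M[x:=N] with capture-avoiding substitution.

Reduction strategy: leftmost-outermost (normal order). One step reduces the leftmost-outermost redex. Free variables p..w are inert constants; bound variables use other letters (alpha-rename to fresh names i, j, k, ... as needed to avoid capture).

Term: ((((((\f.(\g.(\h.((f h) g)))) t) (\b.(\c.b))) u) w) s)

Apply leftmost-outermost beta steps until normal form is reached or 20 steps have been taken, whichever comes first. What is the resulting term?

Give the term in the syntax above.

Step 0: ((((((\f.(\g.(\h.((f h) g)))) t) (\b.(\c.b))) u) w) s)
Step 1: (((((\g.(\h.((t h) g))) (\b.(\c.b))) u) w) s)
Step 2: ((((\h.((t h) (\b.(\c.b)))) u) w) s)
Step 3: ((((t u) (\b.(\c.b))) w) s)

Answer: ((((t u) (\b.(\c.b))) w) s)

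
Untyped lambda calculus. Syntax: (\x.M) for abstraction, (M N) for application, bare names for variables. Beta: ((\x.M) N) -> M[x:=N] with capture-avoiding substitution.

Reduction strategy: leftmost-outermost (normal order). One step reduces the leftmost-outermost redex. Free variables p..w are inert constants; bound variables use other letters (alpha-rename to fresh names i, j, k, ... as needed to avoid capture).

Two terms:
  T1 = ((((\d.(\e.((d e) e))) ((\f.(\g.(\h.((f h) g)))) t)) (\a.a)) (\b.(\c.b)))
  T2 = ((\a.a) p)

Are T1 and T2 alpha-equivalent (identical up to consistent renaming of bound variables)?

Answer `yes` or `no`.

Term 1: ((((\d.(\e.((d e) e))) ((\f.(\g.(\h.((f h) g)))) t)) (\a.a)) (\b.(\c.b)))
Term 2: ((\a.a) p)
Alpha-equivalence: compare structure up to binder renaming.
Result: False

Answer: no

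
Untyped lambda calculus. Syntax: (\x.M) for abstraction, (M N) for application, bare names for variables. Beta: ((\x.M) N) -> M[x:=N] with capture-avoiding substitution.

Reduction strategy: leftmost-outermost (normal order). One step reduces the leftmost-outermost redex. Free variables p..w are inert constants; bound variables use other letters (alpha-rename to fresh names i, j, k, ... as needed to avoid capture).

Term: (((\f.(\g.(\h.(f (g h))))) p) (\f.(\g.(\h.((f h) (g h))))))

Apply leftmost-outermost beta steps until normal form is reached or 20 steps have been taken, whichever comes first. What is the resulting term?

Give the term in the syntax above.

Answer: (\h.(p (\g.(\i.((h i) (g i))))))

Derivation:
Step 0: (((\f.(\g.(\h.(f (g h))))) p) (\f.(\g.(\h.((f h) (g h))))))
Step 1: ((\g.(\h.(p (g h)))) (\f.(\g.(\h.((f h) (g h))))))
Step 2: (\h.(p ((\f.(\g.(\h.((f h) (g h))))) h)))
Step 3: (\h.(p (\g.(\i.((h i) (g i))))))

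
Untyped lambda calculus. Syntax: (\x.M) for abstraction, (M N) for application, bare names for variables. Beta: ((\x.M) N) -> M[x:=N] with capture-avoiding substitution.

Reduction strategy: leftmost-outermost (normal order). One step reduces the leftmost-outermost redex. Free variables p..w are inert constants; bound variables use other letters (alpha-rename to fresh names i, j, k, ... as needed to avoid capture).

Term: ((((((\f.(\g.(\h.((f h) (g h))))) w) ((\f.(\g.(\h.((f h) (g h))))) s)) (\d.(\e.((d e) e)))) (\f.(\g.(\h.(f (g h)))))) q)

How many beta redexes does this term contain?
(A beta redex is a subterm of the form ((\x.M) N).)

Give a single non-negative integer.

Answer: 2

Derivation:
Term: ((((((\f.(\g.(\h.((f h) (g h))))) w) ((\f.(\g.(\h.((f h) (g h))))) s)) (\d.(\e.((d e) e)))) (\f.(\g.(\h.(f (g h)))))) q)
  Redex: ((\f.(\g.(\h.((f h) (g h))))) w)
  Redex: ((\f.(\g.(\h.((f h) (g h))))) s)
Total redexes: 2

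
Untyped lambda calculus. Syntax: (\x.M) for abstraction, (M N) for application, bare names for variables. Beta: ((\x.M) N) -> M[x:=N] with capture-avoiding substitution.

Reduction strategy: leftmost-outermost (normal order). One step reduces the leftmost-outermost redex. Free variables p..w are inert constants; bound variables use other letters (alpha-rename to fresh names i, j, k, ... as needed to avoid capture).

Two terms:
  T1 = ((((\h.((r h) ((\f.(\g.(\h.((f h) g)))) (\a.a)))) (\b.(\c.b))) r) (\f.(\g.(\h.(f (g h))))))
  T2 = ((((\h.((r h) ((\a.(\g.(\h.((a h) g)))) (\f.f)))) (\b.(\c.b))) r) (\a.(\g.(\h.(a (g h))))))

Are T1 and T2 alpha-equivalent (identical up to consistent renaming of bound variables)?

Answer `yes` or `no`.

Answer: yes

Derivation:
Term 1: ((((\h.((r h) ((\f.(\g.(\h.((f h) g)))) (\a.a)))) (\b.(\c.b))) r) (\f.(\g.(\h.(f (g h))))))
Term 2: ((((\h.((r h) ((\a.(\g.(\h.((a h) g)))) (\f.f)))) (\b.(\c.b))) r) (\a.(\g.(\h.(a (g h))))))
Alpha-equivalence: compare structure up to binder renaming.
Result: True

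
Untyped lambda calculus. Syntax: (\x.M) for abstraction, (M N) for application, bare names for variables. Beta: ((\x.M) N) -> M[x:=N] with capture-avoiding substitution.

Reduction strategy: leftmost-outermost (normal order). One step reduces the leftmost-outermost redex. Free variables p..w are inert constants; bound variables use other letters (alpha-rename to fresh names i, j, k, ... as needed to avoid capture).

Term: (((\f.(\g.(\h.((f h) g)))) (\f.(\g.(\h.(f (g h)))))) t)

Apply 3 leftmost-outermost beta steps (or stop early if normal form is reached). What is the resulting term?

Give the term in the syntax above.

Step 0: (((\f.(\g.(\h.((f h) g)))) (\f.(\g.(\h.(f (g h)))))) t)
Step 1: ((\g.(\h.(((\f.(\g.(\h.(f (g h))))) h) g))) t)
Step 2: (\h.(((\f.(\g.(\h.(f (g h))))) h) t))
Step 3: (\h.((\g.(\i.(h (g i)))) t))

Answer: (\h.((\g.(\i.(h (g i)))) t))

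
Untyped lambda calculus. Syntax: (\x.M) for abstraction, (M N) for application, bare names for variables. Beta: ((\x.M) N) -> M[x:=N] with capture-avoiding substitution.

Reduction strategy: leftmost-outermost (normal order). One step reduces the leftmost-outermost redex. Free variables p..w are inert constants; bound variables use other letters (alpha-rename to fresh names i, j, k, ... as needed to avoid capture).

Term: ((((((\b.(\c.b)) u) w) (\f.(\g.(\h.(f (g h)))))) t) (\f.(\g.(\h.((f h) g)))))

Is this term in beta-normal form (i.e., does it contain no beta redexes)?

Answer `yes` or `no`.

Answer: no

Derivation:
Term: ((((((\b.(\c.b)) u) w) (\f.(\g.(\h.(f (g h)))))) t) (\f.(\g.(\h.((f h) g)))))
Found 1 beta redex(es).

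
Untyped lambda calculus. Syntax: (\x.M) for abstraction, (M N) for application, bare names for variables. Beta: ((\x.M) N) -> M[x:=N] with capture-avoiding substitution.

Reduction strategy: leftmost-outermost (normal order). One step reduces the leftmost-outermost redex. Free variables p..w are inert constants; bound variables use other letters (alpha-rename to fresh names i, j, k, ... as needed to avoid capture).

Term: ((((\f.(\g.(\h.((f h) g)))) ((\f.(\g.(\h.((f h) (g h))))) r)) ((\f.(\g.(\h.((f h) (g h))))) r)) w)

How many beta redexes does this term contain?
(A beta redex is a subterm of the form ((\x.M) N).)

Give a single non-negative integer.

Term: ((((\f.(\g.(\h.((f h) g)))) ((\f.(\g.(\h.((f h) (g h))))) r)) ((\f.(\g.(\h.((f h) (g h))))) r)) w)
  Redex: ((\f.(\g.(\h.((f h) g)))) ((\f.(\g.(\h.((f h) (g h))))) r))
  Redex: ((\f.(\g.(\h.((f h) (g h))))) r)
  Redex: ((\f.(\g.(\h.((f h) (g h))))) r)
Total redexes: 3

Answer: 3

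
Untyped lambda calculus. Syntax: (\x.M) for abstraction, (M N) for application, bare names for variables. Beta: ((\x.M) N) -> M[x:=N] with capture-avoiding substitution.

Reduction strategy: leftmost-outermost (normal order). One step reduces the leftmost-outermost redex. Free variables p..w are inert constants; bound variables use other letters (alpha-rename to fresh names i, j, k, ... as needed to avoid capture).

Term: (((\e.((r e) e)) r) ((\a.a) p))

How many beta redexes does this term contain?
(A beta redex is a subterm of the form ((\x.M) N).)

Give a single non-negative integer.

Term: (((\e.((r e) e)) r) ((\a.a) p))
  Redex: ((\e.((r e) e)) r)
  Redex: ((\a.a) p)
Total redexes: 2

Answer: 2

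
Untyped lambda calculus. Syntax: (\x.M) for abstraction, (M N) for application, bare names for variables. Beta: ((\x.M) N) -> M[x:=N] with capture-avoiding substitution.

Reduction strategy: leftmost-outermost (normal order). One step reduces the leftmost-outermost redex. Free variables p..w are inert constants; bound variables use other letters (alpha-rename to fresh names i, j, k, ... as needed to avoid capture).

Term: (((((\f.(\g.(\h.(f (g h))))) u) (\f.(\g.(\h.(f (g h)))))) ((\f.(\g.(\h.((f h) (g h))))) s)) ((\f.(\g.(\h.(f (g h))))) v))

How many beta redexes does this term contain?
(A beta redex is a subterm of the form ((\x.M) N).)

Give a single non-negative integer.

Term: (((((\f.(\g.(\h.(f (g h))))) u) (\f.(\g.(\h.(f (g h)))))) ((\f.(\g.(\h.((f h) (g h))))) s)) ((\f.(\g.(\h.(f (g h))))) v))
  Redex: ((\f.(\g.(\h.(f (g h))))) u)
  Redex: ((\f.(\g.(\h.((f h) (g h))))) s)
  Redex: ((\f.(\g.(\h.(f (g h))))) v)
Total redexes: 3

Answer: 3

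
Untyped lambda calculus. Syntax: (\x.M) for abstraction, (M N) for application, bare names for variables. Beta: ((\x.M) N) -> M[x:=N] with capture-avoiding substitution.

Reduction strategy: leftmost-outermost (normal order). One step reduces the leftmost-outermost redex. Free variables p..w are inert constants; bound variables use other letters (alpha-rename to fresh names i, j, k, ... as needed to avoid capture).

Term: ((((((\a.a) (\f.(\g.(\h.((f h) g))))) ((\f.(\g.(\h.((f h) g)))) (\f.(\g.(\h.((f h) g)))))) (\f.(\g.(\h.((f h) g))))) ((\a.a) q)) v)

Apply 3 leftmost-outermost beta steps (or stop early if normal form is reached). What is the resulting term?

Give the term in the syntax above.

Step 0: ((((((\a.a) (\f.(\g.(\h.((f h) g))))) ((\f.(\g.(\h.((f h) g)))) (\f.(\g.(\h.((f h) g)))))) (\f.(\g.(\h.((f h) g))))) ((\a.a) q)) v)
Step 1: (((((\f.(\g.(\h.((f h) g)))) ((\f.(\g.(\h.((f h) g)))) (\f.(\g.(\h.((f h) g)))))) (\f.(\g.(\h.((f h) g))))) ((\a.a) q)) v)
Step 2: ((((\g.(\h.((((\f.(\g.(\h.((f h) g)))) (\f.(\g.(\h.((f h) g))))) h) g))) (\f.(\g.(\h.((f h) g))))) ((\a.a) q)) v)
Step 3: (((\h.((((\f.(\g.(\h.((f h) g)))) (\f.(\g.(\h.((f h) g))))) h) (\f.(\g.(\h.((f h) g)))))) ((\a.a) q)) v)

Answer: (((\h.((((\f.(\g.(\h.((f h) g)))) (\f.(\g.(\h.((f h) g))))) h) (\f.(\g.(\h.((f h) g)))))) ((\a.a) q)) v)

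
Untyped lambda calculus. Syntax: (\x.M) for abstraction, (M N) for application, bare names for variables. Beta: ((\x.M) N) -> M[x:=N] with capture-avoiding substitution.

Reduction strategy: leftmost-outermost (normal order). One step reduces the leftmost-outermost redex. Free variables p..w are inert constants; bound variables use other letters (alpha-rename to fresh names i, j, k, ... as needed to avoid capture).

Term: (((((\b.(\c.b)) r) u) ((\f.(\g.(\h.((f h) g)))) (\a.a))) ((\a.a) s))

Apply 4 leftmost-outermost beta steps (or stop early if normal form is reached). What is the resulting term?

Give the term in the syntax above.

Answer: ((r (\g.(\h.(h g)))) ((\a.a) s))

Derivation:
Step 0: (((((\b.(\c.b)) r) u) ((\f.(\g.(\h.((f h) g)))) (\a.a))) ((\a.a) s))
Step 1: ((((\c.r) u) ((\f.(\g.(\h.((f h) g)))) (\a.a))) ((\a.a) s))
Step 2: ((r ((\f.(\g.(\h.((f h) g)))) (\a.a))) ((\a.a) s))
Step 3: ((r (\g.(\h.(((\a.a) h) g)))) ((\a.a) s))
Step 4: ((r (\g.(\h.(h g)))) ((\a.a) s))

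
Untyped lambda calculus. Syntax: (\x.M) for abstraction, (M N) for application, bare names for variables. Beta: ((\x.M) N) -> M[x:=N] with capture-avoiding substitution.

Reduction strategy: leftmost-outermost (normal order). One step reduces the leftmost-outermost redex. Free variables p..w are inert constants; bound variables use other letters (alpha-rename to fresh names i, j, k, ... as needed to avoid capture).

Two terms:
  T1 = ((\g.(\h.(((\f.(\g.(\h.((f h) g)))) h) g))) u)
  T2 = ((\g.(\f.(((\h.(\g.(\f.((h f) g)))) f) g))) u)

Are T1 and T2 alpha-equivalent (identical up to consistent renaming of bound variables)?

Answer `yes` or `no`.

Term 1: ((\g.(\h.(((\f.(\g.(\h.((f h) g)))) h) g))) u)
Term 2: ((\g.(\f.(((\h.(\g.(\f.((h f) g)))) f) g))) u)
Alpha-equivalence: compare structure up to binder renaming.
Result: True

Answer: yes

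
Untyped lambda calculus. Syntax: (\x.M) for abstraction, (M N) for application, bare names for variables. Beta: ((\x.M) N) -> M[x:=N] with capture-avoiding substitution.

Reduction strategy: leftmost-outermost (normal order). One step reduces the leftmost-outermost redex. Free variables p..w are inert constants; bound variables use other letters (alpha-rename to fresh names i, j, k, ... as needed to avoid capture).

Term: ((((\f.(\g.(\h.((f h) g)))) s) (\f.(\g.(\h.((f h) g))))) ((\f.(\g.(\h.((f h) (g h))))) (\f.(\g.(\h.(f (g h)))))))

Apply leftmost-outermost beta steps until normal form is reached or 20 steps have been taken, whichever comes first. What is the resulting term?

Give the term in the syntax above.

Step 0: ((((\f.(\g.(\h.((f h) g)))) s) (\f.(\g.(\h.((f h) g))))) ((\f.(\g.(\h.((f h) (g h))))) (\f.(\g.(\h.(f (g h)))))))
Step 1: (((\g.(\h.((s h) g))) (\f.(\g.(\h.((f h) g))))) ((\f.(\g.(\h.((f h) (g h))))) (\f.(\g.(\h.(f (g h)))))))
Step 2: ((\h.((s h) (\f.(\g.(\h.((f h) g)))))) ((\f.(\g.(\h.((f h) (g h))))) (\f.(\g.(\h.(f (g h)))))))
Step 3: ((s ((\f.(\g.(\h.((f h) (g h))))) (\f.(\g.(\h.(f (g h))))))) (\f.(\g.(\h.((f h) g)))))
Step 4: ((s (\g.(\h.(((\f.(\g.(\h.(f (g h))))) h) (g h))))) (\f.(\g.(\h.((f h) g)))))
Step 5: ((s (\g.(\h.((\g.(\i.(h (g i)))) (g h))))) (\f.(\g.(\h.((f h) g)))))
Step 6: ((s (\g.(\h.(\i.(h ((g h) i)))))) (\f.(\g.(\h.((f h) g)))))

Answer: ((s (\g.(\h.(\i.(h ((g h) i)))))) (\f.(\g.(\h.((f h) g)))))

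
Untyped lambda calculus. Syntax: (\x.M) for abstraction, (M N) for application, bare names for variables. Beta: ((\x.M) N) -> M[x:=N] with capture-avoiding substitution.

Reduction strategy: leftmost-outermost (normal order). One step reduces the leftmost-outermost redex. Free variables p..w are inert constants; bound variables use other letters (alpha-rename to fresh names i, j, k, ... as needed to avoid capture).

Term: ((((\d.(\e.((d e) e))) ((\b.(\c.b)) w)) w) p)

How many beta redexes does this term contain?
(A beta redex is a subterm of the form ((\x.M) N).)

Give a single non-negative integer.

Term: ((((\d.(\e.((d e) e))) ((\b.(\c.b)) w)) w) p)
  Redex: ((\d.(\e.((d e) e))) ((\b.(\c.b)) w))
  Redex: ((\b.(\c.b)) w)
Total redexes: 2

Answer: 2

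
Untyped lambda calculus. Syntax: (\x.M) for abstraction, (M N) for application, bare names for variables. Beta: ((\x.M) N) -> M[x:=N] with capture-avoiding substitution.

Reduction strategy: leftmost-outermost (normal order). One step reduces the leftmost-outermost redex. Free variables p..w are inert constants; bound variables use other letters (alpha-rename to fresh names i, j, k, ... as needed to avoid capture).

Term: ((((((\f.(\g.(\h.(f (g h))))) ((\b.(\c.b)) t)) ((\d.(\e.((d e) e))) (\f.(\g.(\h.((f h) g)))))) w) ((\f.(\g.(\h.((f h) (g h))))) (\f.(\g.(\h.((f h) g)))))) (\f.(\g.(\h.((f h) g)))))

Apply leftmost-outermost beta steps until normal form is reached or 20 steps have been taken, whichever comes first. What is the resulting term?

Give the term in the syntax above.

Answer: ((t (\g.(\h.(\i.((h i) (g h)))))) (\f.(\g.(\h.((f h) g)))))

Derivation:
Step 0: ((((((\f.(\g.(\h.(f (g h))))) ((\b.(\c.b)) t)) ((\d.(\e.((d e) e))) (\f.(\g.(\h.((f h) g)))))) w) ((\f.(\g.(\h.((f h) (g h))))) (\f.(\g.(\h.((f h) g)))))) (\f.(\g.(\h.((f h) g)))))
Step 1: (((((\g.(\h.(((\b.(\c.b)) t) (g h)))) ((\d.(\e.((d e) e))) (\f.(\g.(\h.((f h) g)))))) w) ((\f.(\g.(\h.((f h) (g h))))) (\f.(\g.(\h.((f h) g)))))) (\f.(\g.(\h.((f h) g)))))
Step 2: ((((\h.(((\b.(\c.b)) t) (((\d.(\e.((d e) e))) (\f.(\g.(\h.((f h) g))))) h))) w) ((\f.(\g.(\h.((f h) (g h))))) (\f.(\g.(\h.((f h) g)))))) (\f.(\g.(\h.((f h) g)))))
Step 3: (((((\b.(\c.b)) t) (((\d.(\e.((d e) e))) (\f.(\g.(\h.((f h) g))))) w)) ((\f.(\g.(\h.((f h) (g h))))) (\f.(\g.(\h.((f h) g)))))) (\f.(\g.(\h.((f h) g)))))
Step 4: ((((\c.t) (((\d.(\e.((d e) e))) (\f.(\g.(\h.((f h) g))))) w)) ((\f.(\g.(\h.((f h) (g h))))) (\f.(\g.(\h.((f h) g)))))) (\f.(\g.(\h.((f h) g)))))
Step 5: ((t ((\f.(\g.(\h.((f h) (g h))))) (\f.(\g.(\h.((f h) g)))))) (\f.(\g.(\h.((f h) g)))))
Step 6: ((t (\g.(\h.(((\f.(\g.(\h.((f h) g)))) h) (g h))))) (\f.(\g.(\h.((f h) g)))))
Step 7: ((t (\g.(\h.((\g.(\i.((h i) g))) (g h))))) (\f.(\g.(\h.((f h) g)))))
Step 8: ((t (\g.(\h.(\i.((h i) (g h)))))) (\f.(\g.(\h.((f h) g)))))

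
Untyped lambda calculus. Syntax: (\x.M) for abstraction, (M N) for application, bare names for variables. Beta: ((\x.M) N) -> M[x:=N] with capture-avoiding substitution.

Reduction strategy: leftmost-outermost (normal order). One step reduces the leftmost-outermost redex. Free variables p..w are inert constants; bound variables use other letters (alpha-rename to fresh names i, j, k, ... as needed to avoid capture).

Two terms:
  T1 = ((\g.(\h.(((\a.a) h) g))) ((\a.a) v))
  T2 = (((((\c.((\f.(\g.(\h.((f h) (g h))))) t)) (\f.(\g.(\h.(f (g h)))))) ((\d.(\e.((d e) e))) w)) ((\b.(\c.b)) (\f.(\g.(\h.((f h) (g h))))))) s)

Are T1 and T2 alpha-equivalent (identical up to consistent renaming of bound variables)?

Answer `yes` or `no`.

Term 1: ((\g.(\h.(((\a.a) h) g))) ((\a.a) v))
Term 2: (((((\c.((\f.(\g.(\h.((f h) (g h))))) t)) (\f.(\g.(\h.(f (g h)))))) ((\d.(\e.((d e) e))) w)) ((\b.(\c.b)) (\f.(\g.(\h.((f h) (g h))))))) s)
Alpha-equivalence: compare structure up to binder renaming.
Result: False

Answer: no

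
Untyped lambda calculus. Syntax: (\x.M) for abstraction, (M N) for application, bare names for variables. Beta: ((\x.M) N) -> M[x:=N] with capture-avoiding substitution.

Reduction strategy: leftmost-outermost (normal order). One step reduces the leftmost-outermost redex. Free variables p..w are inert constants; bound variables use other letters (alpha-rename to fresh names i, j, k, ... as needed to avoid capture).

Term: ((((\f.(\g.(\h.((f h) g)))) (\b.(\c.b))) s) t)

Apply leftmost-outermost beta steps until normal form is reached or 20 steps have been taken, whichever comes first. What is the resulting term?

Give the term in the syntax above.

Answer: t

Derivation:
Step 0: ((((\f.(\g.(\h.((f h) g)))) (\b.(\c.b))) s) t)
Step 1: (((\g.(\h.(((\b.(\c.b)) h) g))) s) t)
Step 2: ((\h.(((\b.(\c.b)) h) s)) t)
Step 3: (((\b.(\c.b)) t) s)
Step 4: ((\c.t) s)
Step 5: t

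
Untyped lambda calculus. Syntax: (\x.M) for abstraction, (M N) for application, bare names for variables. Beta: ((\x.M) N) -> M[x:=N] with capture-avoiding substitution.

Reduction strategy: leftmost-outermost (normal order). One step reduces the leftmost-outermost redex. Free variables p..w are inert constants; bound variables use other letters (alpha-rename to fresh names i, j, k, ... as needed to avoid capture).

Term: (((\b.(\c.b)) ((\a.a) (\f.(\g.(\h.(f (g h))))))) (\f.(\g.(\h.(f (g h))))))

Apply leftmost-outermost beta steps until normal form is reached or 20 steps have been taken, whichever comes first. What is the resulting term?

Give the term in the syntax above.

Answer: (\f.(\g.(\h.(f (g h)))))

Derivation:
Step 0: (((\b.(\c.b)) ((\a.a) (\f.(\g.(\h.(f (g h))))))) (\f.(\g.(\h.(f (g h))))))
Step 1: ((\c.((\a.a) (\f.(\g.(\h.(f (g h))))))) (\f.(\g.(\h.(f (g h))))))
Step 2: ((\a.a) (\f.(\g.(\h.(f (g h))))))
Step 3: (\f.(\g.(\h.(f (g h)))))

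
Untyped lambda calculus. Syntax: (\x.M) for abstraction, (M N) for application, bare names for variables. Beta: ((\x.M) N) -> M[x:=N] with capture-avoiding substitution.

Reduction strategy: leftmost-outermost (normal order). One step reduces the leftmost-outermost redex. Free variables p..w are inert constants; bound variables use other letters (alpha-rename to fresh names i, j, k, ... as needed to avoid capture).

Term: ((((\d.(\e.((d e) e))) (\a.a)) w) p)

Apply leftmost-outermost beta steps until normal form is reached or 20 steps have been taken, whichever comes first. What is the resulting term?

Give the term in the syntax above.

Answer: ((w w) p)

Derivation:
Step 0: ((((\d.(\e.((d e) e))) (\a.a)) w) p)
Step 1: (((\e.(((\a.a) e) e)) w) p)
Step 2: ((((\a.a) w) w) p)
Step 3: ((w w) p)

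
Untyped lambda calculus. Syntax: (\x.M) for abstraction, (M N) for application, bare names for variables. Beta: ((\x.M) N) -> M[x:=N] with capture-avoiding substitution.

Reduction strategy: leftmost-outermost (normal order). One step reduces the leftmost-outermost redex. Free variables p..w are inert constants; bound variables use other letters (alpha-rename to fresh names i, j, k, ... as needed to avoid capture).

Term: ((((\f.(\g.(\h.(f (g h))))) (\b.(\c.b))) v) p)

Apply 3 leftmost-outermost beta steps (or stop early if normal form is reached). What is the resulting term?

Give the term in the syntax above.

Step 0: ((((\f.(\g.(\h.(f (g h))))) (\b.(\c.b))) v) p)
Step 1: (((\g.(\h.((\b.(\c.b)) (g h)))) v) p)
Step 2: ((\h.((\b.(\c.b)) (v h))) p)
Step 3: ((\b.(\c.b)) (v p))

Answer: ((\b.(\c.b)) (v p))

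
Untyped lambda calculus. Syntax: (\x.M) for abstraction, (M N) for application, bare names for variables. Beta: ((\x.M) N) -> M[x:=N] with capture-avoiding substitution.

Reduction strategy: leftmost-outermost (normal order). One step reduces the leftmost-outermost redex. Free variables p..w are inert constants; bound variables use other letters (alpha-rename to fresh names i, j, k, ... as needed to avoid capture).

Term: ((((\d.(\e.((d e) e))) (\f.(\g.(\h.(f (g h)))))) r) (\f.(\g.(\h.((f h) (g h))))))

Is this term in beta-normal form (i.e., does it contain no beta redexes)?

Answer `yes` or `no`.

Term: ((((\d.(\e.((d e) e))) (\f.(\g.(\h.(f (g h)))))) r) (\f.(\g.(\h.((f h) (g h))))))
Found 1 beta redex(es).

Answer: no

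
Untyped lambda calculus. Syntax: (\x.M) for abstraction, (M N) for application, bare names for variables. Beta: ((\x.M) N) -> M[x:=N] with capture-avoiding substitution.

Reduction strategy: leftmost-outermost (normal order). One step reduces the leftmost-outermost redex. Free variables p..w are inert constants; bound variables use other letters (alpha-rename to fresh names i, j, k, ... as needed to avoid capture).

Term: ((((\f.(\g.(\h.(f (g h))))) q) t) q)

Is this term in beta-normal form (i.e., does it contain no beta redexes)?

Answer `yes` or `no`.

Answer: no

Derivation:
Term: ((((\f.(\g.(\h.(f (g h))))) q) t) q)
Found 1 beta redex(es).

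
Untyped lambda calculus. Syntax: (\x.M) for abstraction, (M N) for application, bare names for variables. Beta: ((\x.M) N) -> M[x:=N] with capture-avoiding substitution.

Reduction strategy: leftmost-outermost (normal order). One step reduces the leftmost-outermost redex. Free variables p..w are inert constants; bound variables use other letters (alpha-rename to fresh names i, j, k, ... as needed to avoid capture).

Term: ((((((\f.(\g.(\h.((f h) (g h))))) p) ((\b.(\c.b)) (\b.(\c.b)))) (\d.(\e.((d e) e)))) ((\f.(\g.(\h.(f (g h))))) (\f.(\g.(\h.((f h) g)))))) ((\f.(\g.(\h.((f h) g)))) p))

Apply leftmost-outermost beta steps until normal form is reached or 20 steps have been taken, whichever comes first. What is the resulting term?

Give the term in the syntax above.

Step 0: ((((((\f.(\g.(\h.((f h) (g h))))) p) ((\b.(\c.b)) (\b.(\c.b)))) (\d.(\e.((d e) e)))) ((\f.(\g.(\h.(f (g h))))) (\f.(\g.(\h.((f h) g)))))) ((\f.(\g.(\h.((f h) g)))) p))
Step 1: (((((\g.(\h.((p h) (g h)))) ((\b.(\c.b)) (\b.(\c.b)))) (\d.(\e.((d e) e)))) ((\f.(\g.(\h.(f (g h))))) (\f.(\g.(\h.((f h) g)))))) ((\f.(\g.(\h.((f h) g)))) p))
Step 2: ((((\h.((p h) (((\b.(\c.b)) (\b.(\c.b))) h))) (\d.(\e.((d e) e)))) ((\f.(\g.(\h.(f (g h))))) (\f.(\g.(\h.((f h) g)))))) ((\f.(\g.(\h.((f h) g)))) p))
Step 3: ((((p (\d.(\e.((d e) e)))) (((\b.(\c.b)) (\b.(\c.b))) (\d.(\e.((d e) e))))) ((\f.(\g.(\h.(f (g h))))) (\f.(\g.(\h.((f h) g)))))) ((\f.(\g.(\h.((f h) g)))) p))
Step 4: ((((p (\d.(\e.((d e) e)))) ((\c.(\b.(\c.b))) (\d.(\e.((d e) e))))) ((\f.(\g.(\h.(f (g h))))) (\f.(\g.(\h.((f h) g)))))) ((\f.(\g.(\h.((f h) g)))) p))
Step 5: ((((p (\d.(\e.((d e) e)))) (\b.(\c.b))) ((\f.(\g.(\h.(f (g h))))) (\f.(\g.(\h.((f h) g)))))) ((\f.(\g.(\h.((f h) g)))) p))
Step 6: ((((p (\d.(\e.((d e) e)))) (\b.(\c.b))) (\g.(\h.((\f.(\g.(\h.((f h) g)))) (g h))))) ((\f.(\g.(\h.((f h) g)))) p))
Step 7: ((((p (\d.(\e.((d e) e)))) (\b.(\c.b))) (\g.(\h.(\i.(\j.(((g h) j) i)))))) ((\f.(\g.(\h.((f h) g)))) p))
Step 8: ((((p (\d.(\e.((d e) e)))) (\b.(\c.b))) (\g.(\h.(\i.(\j.(((g h) j) i)))))) (\g.(\h.((p h) g))))

Answer: ((((p (\d.(\e.((d e) e)))) (\b.(\c.b))) (\g.(\h.(\i.(\j.(((g h) j) i)))))) (\g.(\h.((p h) g))))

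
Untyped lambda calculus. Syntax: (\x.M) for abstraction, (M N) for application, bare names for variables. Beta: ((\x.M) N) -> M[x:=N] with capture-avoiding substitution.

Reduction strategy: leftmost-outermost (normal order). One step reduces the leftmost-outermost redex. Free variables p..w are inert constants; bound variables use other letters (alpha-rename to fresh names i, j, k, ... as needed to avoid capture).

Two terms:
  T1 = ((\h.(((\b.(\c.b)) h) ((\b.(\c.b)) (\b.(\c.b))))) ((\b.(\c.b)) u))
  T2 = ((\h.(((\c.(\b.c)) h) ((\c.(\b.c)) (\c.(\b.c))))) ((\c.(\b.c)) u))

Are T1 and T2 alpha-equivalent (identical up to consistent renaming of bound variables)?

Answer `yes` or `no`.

Answer: yes

Derivation:
Term 1: ((\h.(((\b.(\c.b)) h) ((\b.(\c.b)) (\b.(\c.b))))) ((\b.(\c.b)) u))
Term 2: ((\h.(((\c.(\b.c)) h) ((\c.(\b.c)) (\c.(\b.c))))) ((\c.(\b.c)) u))
Alpha-equivalence: compare structure up to binder renaming.
Result: True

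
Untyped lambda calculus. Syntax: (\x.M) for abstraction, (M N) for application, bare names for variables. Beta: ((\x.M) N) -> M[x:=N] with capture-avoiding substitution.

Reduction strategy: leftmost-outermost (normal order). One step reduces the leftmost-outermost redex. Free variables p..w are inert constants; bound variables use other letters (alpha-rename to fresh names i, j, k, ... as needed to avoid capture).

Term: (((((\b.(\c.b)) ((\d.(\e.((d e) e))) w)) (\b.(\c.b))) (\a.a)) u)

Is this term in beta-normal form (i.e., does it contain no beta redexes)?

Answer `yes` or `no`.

Term: (((((\b.(\c.b)) ((\d.(\e.((d e) e))) w)) (\b.(\c.b))) (\a.a)) u)
Found 2 beta redex(es).

Answer: no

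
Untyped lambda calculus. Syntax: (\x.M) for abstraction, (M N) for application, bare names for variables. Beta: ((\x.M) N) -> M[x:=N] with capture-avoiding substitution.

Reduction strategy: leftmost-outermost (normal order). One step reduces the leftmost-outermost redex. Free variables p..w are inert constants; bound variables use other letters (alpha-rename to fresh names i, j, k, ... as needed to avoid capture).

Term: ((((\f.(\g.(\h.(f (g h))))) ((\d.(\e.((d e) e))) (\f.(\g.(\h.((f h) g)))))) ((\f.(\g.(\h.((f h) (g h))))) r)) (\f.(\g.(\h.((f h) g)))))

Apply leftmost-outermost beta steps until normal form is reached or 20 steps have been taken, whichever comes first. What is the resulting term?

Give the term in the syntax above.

Step 0: ((((\f.(\g.(\h.(f (g h))))) ((\d.(\e.((d e) e))) (\f.(\g.(\h.((f h) g)))))) ((\f.(\g.(\h.((f h) (g h))))) r)) (\f.(\g.(\h.((f h) g)))))
Step 1: (((\g.(\h.(((\d.(\e.((d e) e))) (\f.(\g.(\h.((f h) g))))) (g h)))) ((\f.(\g.(\h.((f h) (g h))))) r)) (\f.(\g.(\h.((f h) g)))))
Step 2: ((\h.(((\d.(\e.((d e) e))) (\f.(\g.(\h.((f h) g))))) (((\f.(\g.(\h.((f h) (g h))))) r) h))) (\f.(\g.(\h.((f h) g)))))
Step 3: (((\d.(\e.((d e) e))) (\f.(\g.(\h.((f h) g))))) (((\f.(\g.(\h.((f h) (g h))))) r) (\f.(\g.(\h.((f h) g))))))
Step 4: ((\e.(((\f.(\g.(\h.((f h) g)))) e) e)) (((\f.(\g.(\h.((f h) (g h))))) r) (\f.(\g.(\h.((f h) g))))))
Step 5: (((\f.(\g.(\h.((f h) g)))) (((\f.(\g.(\h.((f h) (g h))))) r) (\f.(\g.(\h.((f h) g)))))) (((\f.(\g.(\h.((f h) (g h))))) r) (\f.(\g.(\h.((f h) g))))))
Step 6: ((\g.(\h.(((((\f.(\g.(\h.((f h) (g h))))) r) (\f.(\g.(\h.((f h) g))))) h) g))) (((\f.(\g.(\h.((f h) (g h))))) r) (\f.(\g.(\h.((f h) g))))))
Step 7: (\h.(((((\f.(\g.(\h.((f h) (g h))))) r) (\f.(\g.(\h.((f h) g))))) h) (((\f.(\g.(\h.((f h) (g h))))) r) (\f.(\g.(\h.((f h) g)))))))
Step 8: (\h.((((\g.(\h.((r h) (g h)))) (\f.(\g.(\h.((f h) g))))) h) (((\f.(\g.(\h.((f h) (g h))))) r) (\f.(\g.(\h.((f h) g)))))))
Step 9: (\h.(((\h.((r h) ((\f.(\g.(\h.((f h) g)))) h))) h) (((\f.(\g.(\h.((f h) (g h))))) r) (\f.(\g.(\h.((f h) g)))))))
Step 10: (\h.(((r h) ((\f.(\g.(\h.((f h) g)))) h)) (((\f.(\g.(\h.((f h) (g h))))) r) (\f.(\g.(\h.((f h) g)))))))
Step 11: (\h.(((r h) (\g.(\i.((h i) g)))) (((\f.(\g.(\h.((f h) (g h))))) r) (\f.(\g.(\h.((f h) g)))))))
Step 12: (\h.(((r h) (\g.(\i.((h i) g)))) ((\g.(\h.((r h) (g h)))) (\f.(\g.(\h.((f h) g)))))))
Step 13: (\h.(((r h) (\g.(\i.((h i) g)))) (\h.((r h) ((\f.(\g.(\h.((f h) g)))) h)))))
Step 14: (\h.(((r h) (\g.(\i.((h i) g)))) (\h.((r h) (\g.(\i.((h i) g)))))))

Answer: (\h.(((r h) (\g.(\i.((h i) g)))) (\h.((r h) (\g.(\i.((h i) g)))))))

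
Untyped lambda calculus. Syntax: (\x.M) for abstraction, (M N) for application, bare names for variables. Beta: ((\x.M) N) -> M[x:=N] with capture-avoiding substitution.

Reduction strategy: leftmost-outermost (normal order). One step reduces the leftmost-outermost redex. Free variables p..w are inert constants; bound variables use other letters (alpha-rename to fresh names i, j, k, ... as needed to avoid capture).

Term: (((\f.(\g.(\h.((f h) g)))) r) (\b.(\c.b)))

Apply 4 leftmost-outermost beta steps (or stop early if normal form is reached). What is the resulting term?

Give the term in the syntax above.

Step 0: (((\f.(\g.(\h.((f h) g)))) r) (\b.(\c.b)))
Step 1: ((\g.(\h.((r h) g))) (\b.(\c.b)))
Step 2: (\h.((r h) (\b.(\c.b))))
Step 3: (normal form reached)

Answer: (\h.((r h) (\b.(\c.b))))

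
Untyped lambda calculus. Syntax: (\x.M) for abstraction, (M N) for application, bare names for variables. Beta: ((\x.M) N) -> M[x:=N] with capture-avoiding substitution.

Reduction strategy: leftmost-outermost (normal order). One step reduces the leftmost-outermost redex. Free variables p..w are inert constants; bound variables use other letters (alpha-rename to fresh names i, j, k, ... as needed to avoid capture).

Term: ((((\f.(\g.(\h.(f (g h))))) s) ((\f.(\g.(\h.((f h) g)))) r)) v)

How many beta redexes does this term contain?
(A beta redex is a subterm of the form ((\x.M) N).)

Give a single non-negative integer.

Term: ((((\f.(\g.(\h.(f (g h))))) s) ((\f.(\g.(\h.((f h) g)))) r)) v)
  Redex: ((\f.(\g.(\h.(f (g h))))) s)
  Redex: ((\f.(\g.(\h.((f h) g)))) r)
Total redexes: 2

Answer: 2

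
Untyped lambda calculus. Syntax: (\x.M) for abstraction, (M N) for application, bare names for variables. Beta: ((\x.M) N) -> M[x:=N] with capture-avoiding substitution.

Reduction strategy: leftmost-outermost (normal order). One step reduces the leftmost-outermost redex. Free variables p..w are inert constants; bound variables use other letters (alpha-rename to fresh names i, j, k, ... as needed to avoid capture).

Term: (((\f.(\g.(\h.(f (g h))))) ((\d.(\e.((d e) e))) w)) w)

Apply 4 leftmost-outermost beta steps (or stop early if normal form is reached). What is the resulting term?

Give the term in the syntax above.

Step 0: (((\f.(\g.(\h.(f (g h))))) ((\d.(\e.((d e) e))) w)) w)
Step 1: ((\g.(\h.(((\d.(\e.((d e) e))) w) (g h)))) w)
Step 2: (\h.(((\d.(\e.((d e) e))) w) (w h)))
Step 3: (\h.((\e.((w e) e)) (w h)))
Step 4: (\h.((w (w h)) (w h)))

Answer: (\h.((w (w h)) (w h)))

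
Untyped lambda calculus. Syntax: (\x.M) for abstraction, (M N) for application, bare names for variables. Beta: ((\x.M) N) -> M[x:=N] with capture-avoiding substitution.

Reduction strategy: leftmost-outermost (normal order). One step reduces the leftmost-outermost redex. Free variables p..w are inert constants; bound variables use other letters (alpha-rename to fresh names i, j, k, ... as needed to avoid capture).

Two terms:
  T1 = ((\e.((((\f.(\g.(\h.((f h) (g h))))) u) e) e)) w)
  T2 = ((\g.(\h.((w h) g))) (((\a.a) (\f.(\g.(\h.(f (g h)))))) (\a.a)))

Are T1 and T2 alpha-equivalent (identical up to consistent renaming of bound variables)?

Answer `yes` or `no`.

Answer: no

Derivation:
Term 1: ((\e.((((\f.(\g.(\h.((f h) (g h))))) u) e) e)) w)
Term 2: ((\g.(\h.((w h) g))) (((\a.a) (\f.(\g.(\h.(f (g h)))))) (\a.a)))
Alpha-equivalence: compare structure up to binder renaming.
Result: False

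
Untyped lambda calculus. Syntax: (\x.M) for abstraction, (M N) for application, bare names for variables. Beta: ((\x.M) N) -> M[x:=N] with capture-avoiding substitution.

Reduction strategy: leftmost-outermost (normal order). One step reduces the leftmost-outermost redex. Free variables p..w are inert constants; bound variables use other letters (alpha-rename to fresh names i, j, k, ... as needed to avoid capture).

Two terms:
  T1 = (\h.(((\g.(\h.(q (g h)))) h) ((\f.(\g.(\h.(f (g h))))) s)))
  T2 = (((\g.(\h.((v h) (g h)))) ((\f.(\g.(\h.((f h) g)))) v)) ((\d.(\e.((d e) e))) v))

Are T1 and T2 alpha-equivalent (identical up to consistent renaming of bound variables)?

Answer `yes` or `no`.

Answer: no

Derivation:
Term 1: (\h.(((\g.(\h.(q (g h)))) h) ((\f.(\g.(\h.(f (g h))))) s)))
Term 2: (((\g.(\h.((v h) (g h)))) ((\f.(\g.(\h.((f h) g)))) v)) ((\d.(\e.((d e) e))) v))
Alpha-equivalence: compare structure up to binder renaming.
Result: False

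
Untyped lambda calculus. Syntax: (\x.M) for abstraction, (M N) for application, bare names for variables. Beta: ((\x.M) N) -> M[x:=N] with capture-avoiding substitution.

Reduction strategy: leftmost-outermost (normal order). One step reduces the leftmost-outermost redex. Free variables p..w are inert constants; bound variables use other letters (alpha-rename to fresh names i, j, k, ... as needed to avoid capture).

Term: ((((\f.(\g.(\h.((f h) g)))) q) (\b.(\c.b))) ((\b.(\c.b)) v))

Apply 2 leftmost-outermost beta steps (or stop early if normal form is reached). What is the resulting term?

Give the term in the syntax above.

Step 0: ((((\f.(\g.(\h.((f h) g)))) q) (\b.(\c.b))) ((\b.(\c.b)) v))
Step 1: (((\g.(\h.((q h) g))) (\b.(\c.b))) ((\b.(\c.b)) v))
Step 2: ((\h.((q h) (\b.(\c.b)))) ((\b.(\c.b)) v))

Answer: ((\h.((q h) (\b.(\c.b)))) ((\b.(\c.b)) v))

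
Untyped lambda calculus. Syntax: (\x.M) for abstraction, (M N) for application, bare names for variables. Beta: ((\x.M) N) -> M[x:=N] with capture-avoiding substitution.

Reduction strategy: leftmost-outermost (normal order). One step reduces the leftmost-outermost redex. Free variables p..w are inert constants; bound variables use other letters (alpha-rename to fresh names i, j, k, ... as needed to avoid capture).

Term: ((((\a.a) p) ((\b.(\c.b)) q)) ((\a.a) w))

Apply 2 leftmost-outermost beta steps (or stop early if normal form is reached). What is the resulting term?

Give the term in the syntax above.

Answer: ((p (\c.q)) ((\a.a) w))

Derivation:
Step 0: ((((\a.a) p) ((\b.(\c.b)) q)) ((\a.a) w))
Step 1: ((p ((\b.(\c.b)) q)) ((\a.a) w))
Step 2: ((p (\c.q)) ((\a.a) w))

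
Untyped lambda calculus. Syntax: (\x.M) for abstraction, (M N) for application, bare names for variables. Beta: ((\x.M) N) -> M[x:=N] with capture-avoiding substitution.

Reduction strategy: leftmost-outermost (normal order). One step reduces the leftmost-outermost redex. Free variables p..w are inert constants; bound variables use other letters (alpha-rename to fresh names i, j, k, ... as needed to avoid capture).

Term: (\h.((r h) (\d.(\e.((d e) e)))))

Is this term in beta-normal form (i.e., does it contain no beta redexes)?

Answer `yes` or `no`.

Term: (\h.((r h) (\d.(\e.((d e) e)))))
No beta redexes found.

Answer: yes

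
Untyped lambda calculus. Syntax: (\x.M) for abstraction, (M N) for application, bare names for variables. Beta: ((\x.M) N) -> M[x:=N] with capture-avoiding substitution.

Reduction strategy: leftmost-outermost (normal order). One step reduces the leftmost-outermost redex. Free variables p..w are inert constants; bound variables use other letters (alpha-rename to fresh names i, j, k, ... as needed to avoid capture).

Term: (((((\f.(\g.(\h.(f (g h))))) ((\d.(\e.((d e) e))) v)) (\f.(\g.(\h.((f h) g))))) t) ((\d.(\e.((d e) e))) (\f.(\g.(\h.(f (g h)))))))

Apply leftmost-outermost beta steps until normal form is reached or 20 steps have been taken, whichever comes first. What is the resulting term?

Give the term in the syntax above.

Step 0: (((((\f.(\g.(\h.(f (g h))))) ((\d.(\e.((d e) e))) v)) (\f.(\g.(\h.((f h) g))))) t) ((\d.(\e.((d e) e))) (\f.(\g.(\h.(f (g h)))))))
Step 1: ((((\g.(\h.(((\d.(\e.((d e) e))) v) (g h)))) (\f.(\g.(\h.((f h) g))))) t) ((\d.(\e.((d e) e))) (\f.(\g.(\h.(f (g h)))))))
Step 2: (((\h.(((\d.(\e.((d e) e))) v) ((\f.(\g.(\h.((f h) g)))) h))) t) ((\d.(\e.((d e) e))) (\f.(\g.(\h.(f (g h)))))))
Step 3: ((((\d.(\e.((d e) e))) v) ((\f.(\g.(\h.((f h) g)))) t)) ((\d.(\e.((d e) e))) (\f.(\g.(\h.(f (g h)))))))
Step 4: (((\e.((v e) e)) ((\f.(\g.(\h.((f h) g)))) t)) ((\d.(\e.((d e) e))) (\f.(\g.(\h.(f (g h)))))))
Step 5: (((v ((\f.(\g.(\h.((f h) g)))) t)) ((\f.(\g.(\h.((f h) g)))) t)) ((\d.(\e.((d e) e))) (\f.(\g.(\h.(f (g h)))))))
Step 6: (((v (\g.(\h.((t h) g)))) ((\f.(\g.(\h.((f h) g)))) t)) ((\d.(\e.((d e) e))) (\f.(\g.(\h.(f (g h)))))))
Step 7: (((v (\g.(\h.((t h) g)))) (\g.(\h.((t h) g)))) ((\d.(\e.((d e) e))) (\f.(\g.(\h.(f (g h)))))))
Step 8: (((v (\g.(\h.((t h) g)))) (\g.(\h.((t h) g)))) (\e.(((\f.(\g.(\h.(f (g h))))) e) e)))
Step 9: (((v (\g.(\h.((t h) g)))) (\g.(\h.((t h) g)))) (\e.((\g.(\h.(e (g h)))) e)))
Step 10: (((v (\g.(\h.((t h) g)))) (\g.(\h.((t h) g)))) (\e.(\h.(e (e h)))))

Answer: (((v (\g.(\h.((t h) g)))) (\g.(\h.((t h) g)))) (\e.(\h.(e (e h)))))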